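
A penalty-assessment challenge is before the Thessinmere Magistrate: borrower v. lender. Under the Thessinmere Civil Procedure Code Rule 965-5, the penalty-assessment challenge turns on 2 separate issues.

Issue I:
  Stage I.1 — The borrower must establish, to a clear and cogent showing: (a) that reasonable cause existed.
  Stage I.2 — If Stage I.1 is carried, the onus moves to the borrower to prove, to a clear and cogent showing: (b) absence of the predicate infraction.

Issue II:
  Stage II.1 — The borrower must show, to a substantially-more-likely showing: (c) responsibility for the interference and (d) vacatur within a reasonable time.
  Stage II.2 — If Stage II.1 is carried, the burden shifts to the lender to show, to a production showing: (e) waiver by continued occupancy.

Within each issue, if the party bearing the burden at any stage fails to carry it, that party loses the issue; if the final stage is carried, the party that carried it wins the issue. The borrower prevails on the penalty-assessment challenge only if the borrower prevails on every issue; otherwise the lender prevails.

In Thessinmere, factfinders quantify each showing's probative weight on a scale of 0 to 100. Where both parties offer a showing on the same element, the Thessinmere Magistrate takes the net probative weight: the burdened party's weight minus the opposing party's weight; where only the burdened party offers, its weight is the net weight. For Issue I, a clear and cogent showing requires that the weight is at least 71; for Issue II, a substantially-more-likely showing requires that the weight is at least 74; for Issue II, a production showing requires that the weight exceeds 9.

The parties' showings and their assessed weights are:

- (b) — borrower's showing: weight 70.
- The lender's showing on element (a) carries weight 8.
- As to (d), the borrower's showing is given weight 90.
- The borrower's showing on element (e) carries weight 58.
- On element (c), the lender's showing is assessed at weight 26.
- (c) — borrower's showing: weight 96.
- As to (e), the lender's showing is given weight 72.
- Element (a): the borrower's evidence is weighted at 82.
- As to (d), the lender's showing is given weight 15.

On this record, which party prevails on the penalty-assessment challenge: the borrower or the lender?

lender

— Issue I —
At Stage I.1 the borrower must meet a clear and cogent showing (weight is at least 71): on (a) the weight is 82 less the opposing 8 gives net 74, which does reach 71, so (a) meets the standard.
  Stage I.1 is satisfied; the borrower continues to bear the burden.
At Stage I.2 the borrower must meet a clear and cogent showing (weight is at least 71): on (b) the weight is 70, < 71, so (b) does not meet the standard.
  The borrower does not carry Stage I.2.
The analysis ends at Stage I.2; the lender prevails on this issue.
— Issue II —
Stage II.1 — burden on borrower; standard: a substantially-more-likely showing (weight is at least 74).
    (c): 96 − 26 = 70 < 74 [not met]
    (d): 90 − 15 = 75 ≥ 74 [met]
  Stage II.1 not carried; the borrower fails its burden.
So the lender prevails on this issue.
Per-issue: Issue I → lender; Issue II → lender. The borrower must prevail on every issue; overall, the lender prevails.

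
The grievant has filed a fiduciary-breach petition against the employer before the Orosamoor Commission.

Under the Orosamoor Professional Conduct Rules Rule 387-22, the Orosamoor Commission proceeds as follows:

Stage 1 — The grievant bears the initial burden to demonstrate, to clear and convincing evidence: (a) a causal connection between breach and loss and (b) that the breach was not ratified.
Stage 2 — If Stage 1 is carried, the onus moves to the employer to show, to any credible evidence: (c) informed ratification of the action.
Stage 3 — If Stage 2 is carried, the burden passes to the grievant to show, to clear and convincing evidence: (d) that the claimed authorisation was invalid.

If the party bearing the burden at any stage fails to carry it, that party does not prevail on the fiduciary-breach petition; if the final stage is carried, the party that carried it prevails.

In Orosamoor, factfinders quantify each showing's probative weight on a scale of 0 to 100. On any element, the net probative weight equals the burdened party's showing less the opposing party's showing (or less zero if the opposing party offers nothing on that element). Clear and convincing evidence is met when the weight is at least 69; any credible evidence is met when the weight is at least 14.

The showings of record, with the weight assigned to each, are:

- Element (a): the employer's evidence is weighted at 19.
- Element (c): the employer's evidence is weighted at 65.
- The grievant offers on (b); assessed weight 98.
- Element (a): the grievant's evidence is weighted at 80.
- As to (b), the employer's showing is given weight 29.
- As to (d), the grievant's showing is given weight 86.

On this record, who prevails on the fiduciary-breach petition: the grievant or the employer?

employer

Stage 1 (grievant, clear and convincing evidence, weight is at least 69): (a) net 80−19=61 < 69 — fails; (b) net 98−29=69 ≥ 69 — meets.
  The grievant does not carry Stage 1.
So the employer prevails.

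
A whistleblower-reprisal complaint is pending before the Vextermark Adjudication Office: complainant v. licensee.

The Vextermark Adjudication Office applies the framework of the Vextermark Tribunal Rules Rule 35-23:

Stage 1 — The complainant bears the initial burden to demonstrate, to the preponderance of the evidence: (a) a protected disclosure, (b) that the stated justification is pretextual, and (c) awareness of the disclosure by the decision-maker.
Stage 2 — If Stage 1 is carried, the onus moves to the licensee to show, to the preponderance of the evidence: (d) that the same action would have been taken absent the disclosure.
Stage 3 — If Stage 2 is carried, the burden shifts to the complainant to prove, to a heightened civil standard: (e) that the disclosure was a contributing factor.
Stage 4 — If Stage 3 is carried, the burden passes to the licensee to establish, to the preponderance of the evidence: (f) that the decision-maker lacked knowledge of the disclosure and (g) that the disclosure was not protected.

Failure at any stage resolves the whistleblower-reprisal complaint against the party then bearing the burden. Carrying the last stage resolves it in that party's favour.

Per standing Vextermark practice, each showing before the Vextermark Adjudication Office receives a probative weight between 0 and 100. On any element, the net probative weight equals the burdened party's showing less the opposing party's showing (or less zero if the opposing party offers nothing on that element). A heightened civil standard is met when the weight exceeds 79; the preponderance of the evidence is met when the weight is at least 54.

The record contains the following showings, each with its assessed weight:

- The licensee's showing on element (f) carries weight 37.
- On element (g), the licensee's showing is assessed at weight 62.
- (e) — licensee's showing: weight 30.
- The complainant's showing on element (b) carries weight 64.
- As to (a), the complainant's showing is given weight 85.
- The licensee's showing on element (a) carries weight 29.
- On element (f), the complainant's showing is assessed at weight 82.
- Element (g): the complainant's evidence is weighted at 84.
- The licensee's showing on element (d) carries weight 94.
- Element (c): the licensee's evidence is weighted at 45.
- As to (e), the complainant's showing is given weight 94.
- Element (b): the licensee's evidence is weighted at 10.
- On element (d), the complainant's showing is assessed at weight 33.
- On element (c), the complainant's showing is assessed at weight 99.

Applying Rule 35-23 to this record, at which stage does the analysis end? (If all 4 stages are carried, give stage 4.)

stage 3

At Stage 1 the complainant must meet the preponderance of the evidence (weight is at least 54): on (a) the weight is 85 less the opposing 29 gives net 56, ≥ 54, so (a) meets the standard; on (b) the weight is 64 less the opposing 10 gives net 54, which does reach 54, so (b) meets the standard; on (c) the weight is 99 less the opposing 45 gives net 54, ≥ 54, so (c) meets the standard.
  Stage 1 is satisfied; the onus moves to the licensee.
At Stage 2 the licensee must meet the preponderance of the evidence (weight is at least 54): on (d) the weight is 94 less the opposing 33 gives net 61, ≥ 54, so (d) meets the standard.
  Stage 2 is satisfied; the onus moves to the complainant.
At Stage 3 the complainant must meet a heightened civil standard (weight exceeds 79): on (e) the weight is 94 less the opposing 30 gives net 64, ≤ 79, so (e) does not meet the standard.
  Not every element is met, so the complainant fails to carry Stage 3.
So the licensee prevails.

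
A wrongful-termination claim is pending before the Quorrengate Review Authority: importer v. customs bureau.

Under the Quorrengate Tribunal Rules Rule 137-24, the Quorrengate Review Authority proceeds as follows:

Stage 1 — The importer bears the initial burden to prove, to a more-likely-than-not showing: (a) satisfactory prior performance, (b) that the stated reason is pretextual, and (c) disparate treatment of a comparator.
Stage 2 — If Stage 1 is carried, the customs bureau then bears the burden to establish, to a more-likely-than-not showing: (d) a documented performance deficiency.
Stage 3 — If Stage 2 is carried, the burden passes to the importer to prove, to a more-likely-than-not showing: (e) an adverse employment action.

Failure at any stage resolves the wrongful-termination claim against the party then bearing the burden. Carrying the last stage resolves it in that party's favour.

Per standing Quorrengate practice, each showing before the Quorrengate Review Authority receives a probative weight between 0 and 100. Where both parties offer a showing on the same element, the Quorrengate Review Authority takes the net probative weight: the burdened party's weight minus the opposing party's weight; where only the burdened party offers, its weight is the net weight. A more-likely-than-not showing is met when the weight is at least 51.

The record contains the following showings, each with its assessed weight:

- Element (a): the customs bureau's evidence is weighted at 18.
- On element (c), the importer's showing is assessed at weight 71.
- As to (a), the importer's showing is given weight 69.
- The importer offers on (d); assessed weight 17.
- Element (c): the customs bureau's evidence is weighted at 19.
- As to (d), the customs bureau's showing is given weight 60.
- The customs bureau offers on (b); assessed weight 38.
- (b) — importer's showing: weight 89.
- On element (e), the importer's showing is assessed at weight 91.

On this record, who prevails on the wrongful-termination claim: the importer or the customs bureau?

importer

Stage 1 (importer, a more-likely-than-not showing, weight is at least 51): (a) net 69−18=51 ≥ 51 — meets; (b) net 89−38=51 ≥ 51 — meets; (c) net 71−19=52 ≥ 51 — meets.
  All elements met. The burden passes to the customs bureau.
Stage 2 (customs bureau, a more-likely-than-not showing, weight is at least 51): (d) net 60−17=43 < 51 — fails.
  Stage 2 not carried; the customs bureau fails its burden.
So the importer prevails.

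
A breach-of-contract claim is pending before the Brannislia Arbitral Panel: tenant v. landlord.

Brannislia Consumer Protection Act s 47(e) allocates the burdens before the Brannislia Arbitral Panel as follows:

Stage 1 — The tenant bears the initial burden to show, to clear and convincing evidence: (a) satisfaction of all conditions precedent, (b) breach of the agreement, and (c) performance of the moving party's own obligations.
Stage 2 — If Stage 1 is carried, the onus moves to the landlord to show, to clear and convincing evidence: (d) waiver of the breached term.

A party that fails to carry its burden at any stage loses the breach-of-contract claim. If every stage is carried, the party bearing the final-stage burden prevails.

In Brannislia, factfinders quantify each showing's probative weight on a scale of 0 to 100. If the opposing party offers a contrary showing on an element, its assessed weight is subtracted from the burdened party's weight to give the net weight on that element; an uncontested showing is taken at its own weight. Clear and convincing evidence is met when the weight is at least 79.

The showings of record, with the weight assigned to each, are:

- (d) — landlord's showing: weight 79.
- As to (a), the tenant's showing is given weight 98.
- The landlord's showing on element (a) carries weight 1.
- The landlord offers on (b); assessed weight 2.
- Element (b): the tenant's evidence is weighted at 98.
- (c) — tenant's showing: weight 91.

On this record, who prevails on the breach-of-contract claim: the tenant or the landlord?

landlord

Stage 1 (tenant, clear and convincing evidence, weight is at least 79): (a) net 98−1=97 ≥ 79 — meets; (b) net 98−2=96 ≥ 79 — meets; (c) 91 ≥ 79 — meets.
  All elements met. The burden passes to the landlord.
Stage 2 (landlord, clear and convincing evidence, weight is at least 79): (d) 79 ≥ 79 — meets.
  All elements met at the final stage.
All stages carried — the landlord prevails.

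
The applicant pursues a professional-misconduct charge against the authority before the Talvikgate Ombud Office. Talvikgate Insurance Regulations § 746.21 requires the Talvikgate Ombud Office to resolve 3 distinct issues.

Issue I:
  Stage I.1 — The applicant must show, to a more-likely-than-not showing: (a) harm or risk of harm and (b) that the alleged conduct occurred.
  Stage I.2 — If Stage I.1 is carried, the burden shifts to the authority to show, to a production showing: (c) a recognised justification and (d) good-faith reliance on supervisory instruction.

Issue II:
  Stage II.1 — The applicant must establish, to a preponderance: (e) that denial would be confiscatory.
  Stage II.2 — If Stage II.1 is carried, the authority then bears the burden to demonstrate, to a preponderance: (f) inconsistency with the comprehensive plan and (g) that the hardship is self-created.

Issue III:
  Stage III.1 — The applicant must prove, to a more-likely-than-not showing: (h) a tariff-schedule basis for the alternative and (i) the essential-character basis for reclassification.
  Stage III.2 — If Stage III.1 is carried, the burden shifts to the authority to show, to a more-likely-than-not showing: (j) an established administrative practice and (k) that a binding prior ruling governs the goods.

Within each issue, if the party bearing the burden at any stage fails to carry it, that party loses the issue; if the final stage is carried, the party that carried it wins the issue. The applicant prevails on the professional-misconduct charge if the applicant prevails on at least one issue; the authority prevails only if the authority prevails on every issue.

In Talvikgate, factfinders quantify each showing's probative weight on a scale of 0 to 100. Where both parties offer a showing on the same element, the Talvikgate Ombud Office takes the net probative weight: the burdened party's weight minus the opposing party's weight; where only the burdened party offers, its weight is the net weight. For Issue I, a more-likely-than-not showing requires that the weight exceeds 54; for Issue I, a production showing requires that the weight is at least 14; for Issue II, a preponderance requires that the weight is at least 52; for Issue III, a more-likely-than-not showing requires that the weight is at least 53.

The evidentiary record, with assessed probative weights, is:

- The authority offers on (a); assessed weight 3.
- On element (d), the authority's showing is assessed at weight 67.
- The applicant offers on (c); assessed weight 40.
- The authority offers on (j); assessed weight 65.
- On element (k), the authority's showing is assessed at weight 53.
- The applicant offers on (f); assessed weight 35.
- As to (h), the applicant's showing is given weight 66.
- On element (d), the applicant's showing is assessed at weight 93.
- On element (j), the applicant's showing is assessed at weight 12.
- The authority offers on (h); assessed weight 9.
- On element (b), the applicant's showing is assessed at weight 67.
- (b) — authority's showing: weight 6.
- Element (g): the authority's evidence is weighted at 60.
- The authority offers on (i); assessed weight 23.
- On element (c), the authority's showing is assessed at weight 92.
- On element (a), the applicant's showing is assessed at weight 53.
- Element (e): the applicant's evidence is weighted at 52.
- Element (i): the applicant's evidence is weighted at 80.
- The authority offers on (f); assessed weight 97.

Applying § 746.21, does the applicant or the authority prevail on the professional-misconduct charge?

authority

— Issue I —
Stage I.1 (applicant, a more-likely-than-not showing, weight exceeds 54): (a) net 53−3=50 ≤ 54 — fails; (b) net 67−6=61 > 54 — meets.
  The applicant does not carry Stage I.1.
The authority prevails on this issue.
— Issue II —
At Stage II.1 the applicant must meet a preponderance (weight is at least 52): on (e) the weight is 52, ≥ 52, so (e) meets the standard.
  The applicant carries Stage II.1; the authority now bears the burden.
At Stage II.2 the authority must meet a preponderance (weight is at least 52): on (f) the weight is 97 less the opposing 35 gives net 62, ≥ 52, so (f) meets the standard; on (g) the weight is 60, which does reach 52, so (g) meets the standard.
  The authority carries the last stage.
Every stage carried; the authority prevails on this issue.
— Issue III —
Stage III.1 (applicant, a more-likely-than-not showing, weight is at least 53): (h) net 66−9=57 ≥ 53 — meets; (i) net 80−23=57 ≥ 53 — meets.
  All elements met. The burden passes to the authority.
Stage III.2 (authority, a more-likely-than-not showing, weight is at least 53): (j) net 65−12=53 ≥ 53 — meets; (k) 53 ≥ 53 — meets.
  The authority carries the last stage.
All stages carried — the authority prevails on this issue.
Per-issue: Issue I → authority; Issue II → authority; Issue III → authority. The applicant must prevail on at least one issue; overall, the authority prevails.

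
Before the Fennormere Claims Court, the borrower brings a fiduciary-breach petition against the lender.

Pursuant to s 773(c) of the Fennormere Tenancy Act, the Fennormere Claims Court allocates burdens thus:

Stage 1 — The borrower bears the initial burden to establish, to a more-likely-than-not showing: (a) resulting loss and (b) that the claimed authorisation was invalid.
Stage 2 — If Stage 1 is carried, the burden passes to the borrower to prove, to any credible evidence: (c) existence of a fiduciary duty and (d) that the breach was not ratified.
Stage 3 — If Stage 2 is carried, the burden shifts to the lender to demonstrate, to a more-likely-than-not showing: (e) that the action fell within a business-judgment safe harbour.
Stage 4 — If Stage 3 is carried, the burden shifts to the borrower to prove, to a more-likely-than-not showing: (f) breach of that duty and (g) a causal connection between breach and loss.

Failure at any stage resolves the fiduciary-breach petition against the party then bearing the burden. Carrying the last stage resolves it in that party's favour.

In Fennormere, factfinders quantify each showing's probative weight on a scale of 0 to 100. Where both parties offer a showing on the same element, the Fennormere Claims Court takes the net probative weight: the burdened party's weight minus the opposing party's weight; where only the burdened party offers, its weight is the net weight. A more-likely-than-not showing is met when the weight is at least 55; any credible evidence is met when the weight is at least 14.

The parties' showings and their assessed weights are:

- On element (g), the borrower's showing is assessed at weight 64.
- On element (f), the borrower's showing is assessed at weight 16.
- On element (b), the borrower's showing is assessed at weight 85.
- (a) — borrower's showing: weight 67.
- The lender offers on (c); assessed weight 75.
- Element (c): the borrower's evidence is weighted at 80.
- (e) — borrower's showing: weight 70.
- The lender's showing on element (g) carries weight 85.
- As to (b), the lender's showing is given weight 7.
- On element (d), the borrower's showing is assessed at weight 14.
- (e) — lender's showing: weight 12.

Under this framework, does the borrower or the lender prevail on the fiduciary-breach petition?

Stage 1 (borrower, a more-likely-than-not showing, weight is at least 55): (a) 67 ≥ 55 — meets; (b) net 85−7=78 ≥ 55 — meets.
  Stage 1 carried; the burden remains with the borrower.
Stage 2 (borrower, any credible evidence, weight is at least 14): (c) net 80−75=5 < 14 — fails; (d) 14 ≥ 14 — meets.
  The borrower does not carry Stage 2.
So the lender prevails.

lender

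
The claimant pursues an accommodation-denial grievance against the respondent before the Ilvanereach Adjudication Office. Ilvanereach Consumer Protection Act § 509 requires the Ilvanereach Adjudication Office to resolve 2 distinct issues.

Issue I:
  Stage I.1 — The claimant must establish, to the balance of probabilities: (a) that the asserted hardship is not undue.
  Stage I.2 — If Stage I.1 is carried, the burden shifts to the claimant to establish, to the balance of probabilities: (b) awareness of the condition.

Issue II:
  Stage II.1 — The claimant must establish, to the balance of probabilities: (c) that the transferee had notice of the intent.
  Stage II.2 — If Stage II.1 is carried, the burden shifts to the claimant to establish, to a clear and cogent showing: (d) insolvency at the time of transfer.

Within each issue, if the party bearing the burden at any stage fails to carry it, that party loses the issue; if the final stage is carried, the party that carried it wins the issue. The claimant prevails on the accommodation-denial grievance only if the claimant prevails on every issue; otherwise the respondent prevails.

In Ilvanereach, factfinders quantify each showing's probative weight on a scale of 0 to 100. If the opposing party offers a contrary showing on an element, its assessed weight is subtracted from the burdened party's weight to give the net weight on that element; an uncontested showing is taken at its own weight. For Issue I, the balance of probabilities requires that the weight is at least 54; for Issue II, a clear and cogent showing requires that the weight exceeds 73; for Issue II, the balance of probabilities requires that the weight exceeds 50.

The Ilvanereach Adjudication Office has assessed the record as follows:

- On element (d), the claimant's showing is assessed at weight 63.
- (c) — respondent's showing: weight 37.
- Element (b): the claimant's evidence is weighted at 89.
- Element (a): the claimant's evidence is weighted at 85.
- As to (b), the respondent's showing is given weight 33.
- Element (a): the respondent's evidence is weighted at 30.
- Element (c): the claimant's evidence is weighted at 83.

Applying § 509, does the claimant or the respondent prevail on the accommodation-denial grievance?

— Issue I —
Stage I.1 (claimant, the balance of probabilities, weight is at least 54): (a) net 85−30=55 ≥ 54 — meets.
  Stage I.1 carried; the burden remains with the claimant.
Stage I.2 (claimant, the balance of probabilities, weight is at least 54): (b) net 89−33=56 ≥ 54 — meets.
  Stage I.2 carried; the final stage is satisfied.
Every stage carried; the claimant prevails on this issue.
— Issue II —
Stage II.1 — burden on claimant; standard: the balance of probabilities (weight exceeds 50).
    (c): 83 − 37 = 46 ≤ 50 [not met]
  Stage II.1 not carried; the claimant fails its burden.
So the respondent prevails on this issue.
Per-issue: Issue I → claimant; Issue II → respondent. The claimant must prevail on every issue; overall, the respondent prevails.

respondent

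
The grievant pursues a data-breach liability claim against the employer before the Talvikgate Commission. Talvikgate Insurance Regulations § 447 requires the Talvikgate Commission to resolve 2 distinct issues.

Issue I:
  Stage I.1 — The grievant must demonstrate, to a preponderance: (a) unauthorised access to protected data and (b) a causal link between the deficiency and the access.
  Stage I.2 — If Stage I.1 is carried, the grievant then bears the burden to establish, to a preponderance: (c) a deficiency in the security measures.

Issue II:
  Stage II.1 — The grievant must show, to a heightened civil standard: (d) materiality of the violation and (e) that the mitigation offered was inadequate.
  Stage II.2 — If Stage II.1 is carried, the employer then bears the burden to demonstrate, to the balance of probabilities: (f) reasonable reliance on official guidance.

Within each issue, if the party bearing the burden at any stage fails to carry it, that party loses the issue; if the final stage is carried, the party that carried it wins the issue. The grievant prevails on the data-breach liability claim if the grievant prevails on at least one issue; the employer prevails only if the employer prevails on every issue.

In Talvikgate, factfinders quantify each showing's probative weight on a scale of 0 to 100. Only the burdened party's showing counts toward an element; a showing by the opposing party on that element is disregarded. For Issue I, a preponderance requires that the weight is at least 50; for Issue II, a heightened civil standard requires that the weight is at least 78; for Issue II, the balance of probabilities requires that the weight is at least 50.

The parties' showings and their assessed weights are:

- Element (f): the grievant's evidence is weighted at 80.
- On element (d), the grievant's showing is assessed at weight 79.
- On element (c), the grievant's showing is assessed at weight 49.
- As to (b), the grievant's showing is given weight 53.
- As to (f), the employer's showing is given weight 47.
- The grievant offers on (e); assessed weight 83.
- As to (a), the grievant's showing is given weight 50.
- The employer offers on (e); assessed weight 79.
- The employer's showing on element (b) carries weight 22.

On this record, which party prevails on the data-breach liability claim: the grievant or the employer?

— Issue I —
At Stage I.1 the grievant must meet a preponderance (weight is at least 50): on (a) the weight is 50, ≥ 50, so (a) meets the standard; on (b) the weight is 53 (the employer's 22 is given no effect), which does reach 50, so (b) meets the standard.
  Stage I.1 carried; the burden remains with the grievant.
At Stage I.2 the grievant must meet a preponderance (weight is at least 50): on (c) the weight is 49, which does not reach 50, so (c) does not meet the standard.
  The grievant does not carry Stage I.2.
The analysis ends at Stage I.2; the employer prevails on this issue.
— Issue II —
At Stage II.1 the grievant must meet a heightened civil standard (weight is at least 78): on (d) the weight is 79, which does reach 78, so (d) meets the standard; on (e) the weight is 83 (the employer's 79 is given no effect), ≥ 78, so (e) meets the standard.
  The grievant carries Stage II.1; the employer now bears the burden.
At Stage II.2 the employer must meet the balance of probabilities (weight is at least 50): on (f) the weight is 47 (the grievant's 80 is given no effect), which does not reach 50, so (f) does not meet the standard.
  The employer does not carry Stage II.2.
So the grievant prevails on this issue.
Per-issue: Issue I → employer; Issue II → grievant. The grievant must prevail on at least one issue; overall, the grievant prevails.

grievant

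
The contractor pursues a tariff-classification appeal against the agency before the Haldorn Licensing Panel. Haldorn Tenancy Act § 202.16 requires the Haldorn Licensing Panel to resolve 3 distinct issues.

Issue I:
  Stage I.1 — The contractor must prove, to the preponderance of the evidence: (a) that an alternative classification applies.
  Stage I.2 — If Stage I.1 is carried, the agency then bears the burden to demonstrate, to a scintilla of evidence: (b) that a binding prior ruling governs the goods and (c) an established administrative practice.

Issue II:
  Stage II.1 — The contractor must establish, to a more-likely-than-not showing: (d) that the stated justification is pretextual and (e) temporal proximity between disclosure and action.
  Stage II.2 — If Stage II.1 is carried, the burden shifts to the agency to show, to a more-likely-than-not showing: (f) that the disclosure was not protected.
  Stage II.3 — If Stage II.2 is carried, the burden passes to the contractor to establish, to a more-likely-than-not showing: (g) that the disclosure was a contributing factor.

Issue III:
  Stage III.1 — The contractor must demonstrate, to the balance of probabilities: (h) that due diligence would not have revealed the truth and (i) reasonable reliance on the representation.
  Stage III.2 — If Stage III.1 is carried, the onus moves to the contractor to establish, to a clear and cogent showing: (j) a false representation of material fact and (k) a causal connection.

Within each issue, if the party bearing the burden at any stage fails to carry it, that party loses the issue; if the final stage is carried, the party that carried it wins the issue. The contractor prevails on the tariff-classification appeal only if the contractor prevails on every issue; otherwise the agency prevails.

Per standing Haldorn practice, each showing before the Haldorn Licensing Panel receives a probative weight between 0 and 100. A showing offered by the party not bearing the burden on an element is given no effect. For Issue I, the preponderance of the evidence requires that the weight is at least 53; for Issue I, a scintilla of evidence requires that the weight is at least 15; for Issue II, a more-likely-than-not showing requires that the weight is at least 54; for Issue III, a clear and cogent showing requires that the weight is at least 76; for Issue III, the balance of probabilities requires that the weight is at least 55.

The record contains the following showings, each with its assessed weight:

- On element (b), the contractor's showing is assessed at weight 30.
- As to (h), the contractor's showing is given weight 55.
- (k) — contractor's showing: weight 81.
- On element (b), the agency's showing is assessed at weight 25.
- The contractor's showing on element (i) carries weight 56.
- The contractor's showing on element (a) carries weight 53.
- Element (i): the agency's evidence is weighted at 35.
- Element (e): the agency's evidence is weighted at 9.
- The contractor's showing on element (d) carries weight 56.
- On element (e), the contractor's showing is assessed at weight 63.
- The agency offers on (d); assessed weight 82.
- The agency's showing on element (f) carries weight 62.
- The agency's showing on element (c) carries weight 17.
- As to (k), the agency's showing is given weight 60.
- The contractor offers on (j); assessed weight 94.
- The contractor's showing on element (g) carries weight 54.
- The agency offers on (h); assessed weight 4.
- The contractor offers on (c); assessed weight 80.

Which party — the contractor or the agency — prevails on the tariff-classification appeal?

— Issue I —
Stage I.1 (contractor, the preponderance of the evidence, weight is at least 53): (a) 53 ≥ 53 — meets.
  Stage I.1 is satisfied; the onus moves to the agency.
Stage I.2 (agency, a scintilla of evidence, weight is at least 15): (b) 25 (contractor's 30 disregarded) ≥ 15 — meets; (c) 17 (contractor's 80 disregarded) ≥ 15 — meets.
  Stage I.2 carried; the final stage is satisfied.
With every stage satisfied, the agency prevails on this issue.
— Issue II —
Stage II.1 — burden on contractor; standard: a more-likely-than-not showing (weight is at least 54).
    (d): 56 (agency's 82 disregarded) ≥ 54 [met]
    (e): 63 (agency's 9 disregarded) ≥ 54 [met]
  The contractor carries Stage II.1; the agency now bears the burden.
Stage II.2 — burden on agency; standard: a more-likely-than-not showing (weight is at least 54).
    (f): 62 ≥ 54 [met]
  Stage II.2 is satisfied; the onus moves to the contractor.
Stage II.3 — burden on contractor; standard: a more-likely-than-not showing (weight is at least 54).
    (g): 54 ≥ 54 [met]
  The contractor carries the last stage.
All stages carried — the contractor prevails on this issue.
— Issue III —
At Stage III.1 the contractor must meet the balance of probabilities (weight is at least 55): on (h) the weight is 55 (the agency's 4 is given no effect), ≥ 55, so (h) meets the standard; on (i) the weight is 56 (the agency's 35 is given no effect), which does reach 55, so (i) meets the standard.
  Stage III.1 is satisfied; the contractor continues to bear the burden.
At Stage III.2 the contractor must meet a clear and cogent showing (weight is at least 76): on (j) the weight is 94, which does reach 76, so (j) meets the standard; on (k) the weight is 81 (the agency's 60 is given no effect), ≥ 76, so (k) meets the standard.
  The contractor carries the last stage.
With every stage satisfied, the contractor prevails on this issue.
Per-issue: Issue I → agency; Issue II → contractor; Issue III → contractor. The contractor must prevail on every issue; overall, the agency prevails.

agency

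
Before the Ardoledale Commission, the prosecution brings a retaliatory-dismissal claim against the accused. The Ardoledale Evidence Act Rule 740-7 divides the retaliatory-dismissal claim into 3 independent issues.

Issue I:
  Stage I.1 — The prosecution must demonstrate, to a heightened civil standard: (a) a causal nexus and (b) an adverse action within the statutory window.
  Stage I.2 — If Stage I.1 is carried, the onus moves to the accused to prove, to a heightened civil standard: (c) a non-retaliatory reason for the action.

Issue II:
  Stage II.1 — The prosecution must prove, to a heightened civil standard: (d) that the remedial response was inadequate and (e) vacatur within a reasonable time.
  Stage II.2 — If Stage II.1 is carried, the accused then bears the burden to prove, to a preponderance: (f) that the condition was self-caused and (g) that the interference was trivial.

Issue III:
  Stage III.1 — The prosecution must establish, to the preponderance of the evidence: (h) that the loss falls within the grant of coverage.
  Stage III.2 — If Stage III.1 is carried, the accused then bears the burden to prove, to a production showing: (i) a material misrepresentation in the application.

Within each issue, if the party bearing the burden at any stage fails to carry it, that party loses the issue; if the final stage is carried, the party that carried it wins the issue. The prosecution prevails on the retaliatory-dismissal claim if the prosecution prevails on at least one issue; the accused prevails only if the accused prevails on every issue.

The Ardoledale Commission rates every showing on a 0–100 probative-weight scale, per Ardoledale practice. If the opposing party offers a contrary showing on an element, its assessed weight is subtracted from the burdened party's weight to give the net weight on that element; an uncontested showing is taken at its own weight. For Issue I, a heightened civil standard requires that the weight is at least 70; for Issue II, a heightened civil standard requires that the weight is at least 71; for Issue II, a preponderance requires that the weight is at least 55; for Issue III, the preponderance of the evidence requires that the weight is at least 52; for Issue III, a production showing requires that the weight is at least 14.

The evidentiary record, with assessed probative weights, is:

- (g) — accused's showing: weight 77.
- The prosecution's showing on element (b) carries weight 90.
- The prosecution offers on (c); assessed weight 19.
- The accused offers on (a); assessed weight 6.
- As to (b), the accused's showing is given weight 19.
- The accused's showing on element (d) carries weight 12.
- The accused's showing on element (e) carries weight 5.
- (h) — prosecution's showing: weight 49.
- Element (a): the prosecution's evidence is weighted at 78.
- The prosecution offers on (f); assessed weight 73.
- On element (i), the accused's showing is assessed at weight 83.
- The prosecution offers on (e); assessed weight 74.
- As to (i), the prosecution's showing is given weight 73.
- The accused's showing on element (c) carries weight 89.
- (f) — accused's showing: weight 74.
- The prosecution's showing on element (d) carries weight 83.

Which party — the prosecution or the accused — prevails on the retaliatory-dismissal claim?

— Issue I —
At Stage I.1 the prosecution must meet a heightened civil standard (weight is at least 70): on (a) the weight is 78 less the opposing 6 gives net 72, ≥ 70, so (a) meets the standard; on (b) the weight is 90 less the opposing 19 gives net 71, which does reach 70, so (b) meets the standard.
  All elements met. The burden passes to the accused.
At Stage I.2 the accused must meet a heightened civil standard (weight is at least 70): on (c) the weight is 89 less the opposing 19 gives net 70, ≥ 70, so (c) meets the standard.
  Stage I.2 carried; the final stage is satisfied.
All stages carried — the accused prevails on this issue.
— Issue II —
At Stage II.1 the prosecution must meet a heightened civil standard (weight is at least 71): on (d) the weight is 83 less the opposing 12 gives net 71, which does reach 71, so (d) meets the standard; on (e) the weight is 74 less the opposing 5 gives net 69, which does not reach 71, so (e) does not meet the standard.
  Stage II.1 not carried; the prosecution fails its burden.
The analysis ends at Stage II.1; the accused prevails on this issue.
— Issue III —
Stage III.1 — burden on prosecution; standard: the preponderance of the evidence (weight is at least 52).
    (h): 49 < 52 [not met]
  The prosecution does not carry Stage III.1.
The accused prevails on this issue.
Per-issue: Issue I → accused; Issue II → accused; Issue III → accused. The prosecution must prevail on at least one issue; overall, the accused prevails.

accused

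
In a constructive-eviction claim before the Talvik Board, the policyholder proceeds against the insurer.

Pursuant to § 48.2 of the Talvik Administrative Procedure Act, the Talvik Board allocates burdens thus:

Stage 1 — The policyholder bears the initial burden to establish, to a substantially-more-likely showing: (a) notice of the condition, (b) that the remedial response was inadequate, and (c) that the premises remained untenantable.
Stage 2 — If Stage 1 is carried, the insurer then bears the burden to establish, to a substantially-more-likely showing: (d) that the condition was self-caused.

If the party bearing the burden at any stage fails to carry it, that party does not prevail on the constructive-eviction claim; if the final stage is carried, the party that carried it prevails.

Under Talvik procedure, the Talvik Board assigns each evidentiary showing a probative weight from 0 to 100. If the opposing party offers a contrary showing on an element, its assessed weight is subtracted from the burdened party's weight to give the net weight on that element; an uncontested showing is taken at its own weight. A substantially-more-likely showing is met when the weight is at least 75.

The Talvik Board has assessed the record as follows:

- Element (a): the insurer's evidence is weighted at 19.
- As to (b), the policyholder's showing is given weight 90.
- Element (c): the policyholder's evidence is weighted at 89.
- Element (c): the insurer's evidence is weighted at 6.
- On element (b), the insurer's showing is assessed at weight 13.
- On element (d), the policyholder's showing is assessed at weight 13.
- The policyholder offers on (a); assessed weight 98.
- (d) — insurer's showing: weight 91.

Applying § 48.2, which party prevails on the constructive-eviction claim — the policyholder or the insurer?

insurer

At Stage 1 the policyholder must meet a substantially-more-likely showing (weight is at least 75): on (a) the weight is 98 less the opposing 19 gives net 79, ≥ 75, so (a) meets the standard; on (b) the weight is 90 less the opposing 13 gives net 77, which does reach 75, so (b) meets the standard; on (c) the weight is 89 less the opposing 6 gives net 83, which does reach 75, so (c) meets the standard.
  The policyholder carries Stage 1; the insurer now bears the burden.
At Stage 2 the insurer must meet a substantially-more-likely showing (weight is at least 75): on (d) the weight is 91 less the opposing 13 gives net 78, which does reach 75, so (d) meets the standard.
  All elements met at the final stage.
Every stage carried; the insurer prevails.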